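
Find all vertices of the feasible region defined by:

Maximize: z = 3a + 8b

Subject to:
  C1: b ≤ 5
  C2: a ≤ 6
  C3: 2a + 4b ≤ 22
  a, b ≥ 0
Each vertex is the intersection of two constraint boundaries that also satisfies all remaining constraints:
  a = 0 and b = 0 → (0, 0)
  a = 6 and b = 0 → (6, 0)
  a = 6 and 2a + 4b = 22 → (6, 2.5)
  b = 5 and 2a + 4b = 22 → (1, 5)
  b = 5 and a = 0 → (0, 5)

Vertices: (0, 0), (6, 0), (6, 2.5), (1, 5), (0, 5)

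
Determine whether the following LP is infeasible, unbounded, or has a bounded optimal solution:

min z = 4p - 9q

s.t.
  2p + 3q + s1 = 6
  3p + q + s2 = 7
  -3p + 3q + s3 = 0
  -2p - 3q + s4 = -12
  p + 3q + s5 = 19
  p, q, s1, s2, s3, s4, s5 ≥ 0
The row 2p + 3q + s1 = 6 with s1 ≥ 0 requires 2p + 3q ≤ 6, while the row -2p - 3q + s4 = -12 with s4 ≥ 0 is equivalent to 2p + 3q ≥ 12. Together they would need 12 ≤ 2p + 3q ≤ 6, which is impossible since 12 > 6. No point satisfies all constraints.

Infeasible — the constraint set is empty.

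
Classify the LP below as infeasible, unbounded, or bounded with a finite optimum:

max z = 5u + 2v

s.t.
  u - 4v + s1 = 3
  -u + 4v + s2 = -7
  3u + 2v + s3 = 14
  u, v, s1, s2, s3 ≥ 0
The row u - 4v + s1 = 3 with s1 ≥ 0 requires u - 4v ≤ 3, while the row -u + 4v + s2 = -7 with s2 ≥ 0 is equivalent to u - 4v ≥ 7. Together they would need 7 ≤ u - 4v ≤ 3, which is impossible since 7 > 3. No point satisfies all constraints.

Infeasible: no point satisfies all constraints simultaneously.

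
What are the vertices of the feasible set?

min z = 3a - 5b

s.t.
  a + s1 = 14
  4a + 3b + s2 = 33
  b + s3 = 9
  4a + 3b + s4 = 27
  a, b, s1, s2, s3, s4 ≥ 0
Each vertex is the intersection of two constraint boundaries that also satisfies all remaining constraints:
  a = 0 and b = 0 → (0, 0)
  4a + 3b = 27 and b = 0 → (6.75, 0)
  b = 9 and 4a + 3b = 27 → (0, 9)

Vertices: (0, 0), (6.75, 0), (0, 9)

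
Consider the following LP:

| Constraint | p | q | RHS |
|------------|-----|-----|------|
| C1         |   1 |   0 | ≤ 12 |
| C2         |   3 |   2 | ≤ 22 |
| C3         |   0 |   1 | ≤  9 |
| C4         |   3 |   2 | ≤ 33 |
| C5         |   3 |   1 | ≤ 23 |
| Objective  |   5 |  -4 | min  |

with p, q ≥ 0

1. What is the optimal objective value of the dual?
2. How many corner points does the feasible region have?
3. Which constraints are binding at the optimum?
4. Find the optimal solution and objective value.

1. -36 (by strong duality, equal to the primal optimum)
2. 4
3. C3, p ≥ 0
4. p = 0, q = 9, z = -36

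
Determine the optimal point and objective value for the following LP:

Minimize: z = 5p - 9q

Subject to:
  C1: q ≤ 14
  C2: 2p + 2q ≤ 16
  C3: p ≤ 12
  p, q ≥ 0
p = 0, q = 8, z = -72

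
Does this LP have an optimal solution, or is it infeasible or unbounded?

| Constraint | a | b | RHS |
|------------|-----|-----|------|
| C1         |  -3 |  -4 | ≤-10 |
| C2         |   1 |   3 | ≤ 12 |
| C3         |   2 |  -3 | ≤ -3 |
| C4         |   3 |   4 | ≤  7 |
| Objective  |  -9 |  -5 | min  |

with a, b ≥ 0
C4 requires 3a + 4b ≤ 7, while C1 (-3a - 4b ≤ -10) is equivalent to 3a + 4b ≥ 10. Together they would need 10 ≤ 3a + 4b ≤ 7, which is impossible since 10 > 7. No point satisfies all constraints.

Infeasible: no point satisfies all constraints simultaneously.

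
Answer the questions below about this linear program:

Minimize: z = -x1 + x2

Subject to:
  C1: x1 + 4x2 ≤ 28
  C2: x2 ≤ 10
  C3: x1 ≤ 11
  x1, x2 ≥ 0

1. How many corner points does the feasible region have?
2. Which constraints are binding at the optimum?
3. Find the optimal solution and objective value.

1. 4
2. C3, x2 ≥ 0
3. x1 = 11, x2 = 0, z = -11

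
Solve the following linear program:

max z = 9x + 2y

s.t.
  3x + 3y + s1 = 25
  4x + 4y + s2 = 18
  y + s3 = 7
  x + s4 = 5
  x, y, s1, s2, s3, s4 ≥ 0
Each vertex is the intersection of two constraint boundaries that also satisfies all remaining constraints:
  x = 0 and y = 0 → (0, 0)
  4x + 4y = 18 and y = 0 → (4.5, 0)
  4x + 4y = 18 and x = 0 → (0, 4.5)

Evaluating z = 9x + 2y at each vertex:
  (0, 0): z = 0
  (4.5, 0): z = 40.5
  (0, 4.5): z = 9

The maximum is at (4.5, 0) with z = 40.5.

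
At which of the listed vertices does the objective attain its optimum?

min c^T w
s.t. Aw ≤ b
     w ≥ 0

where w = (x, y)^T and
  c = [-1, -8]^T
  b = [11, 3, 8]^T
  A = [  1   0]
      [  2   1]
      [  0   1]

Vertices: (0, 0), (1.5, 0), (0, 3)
Evaluating z = -x - 8y at each vertex:
  (0, 0): z = 0
  (1.5, 0): z = -1.5
  (0, 3): z = -24

The smallest value is z = -24, attained at (0, 3).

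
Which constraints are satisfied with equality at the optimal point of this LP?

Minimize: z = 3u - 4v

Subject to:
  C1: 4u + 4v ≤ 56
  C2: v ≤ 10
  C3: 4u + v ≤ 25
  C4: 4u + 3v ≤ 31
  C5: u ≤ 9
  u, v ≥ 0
Optimal: u = 0, v = 10
Slack at optimum:
  C1: slack = 16
  C2: slack = 0 (binding)
  C3: slack = 15
  C4: slack = 1
  C5: slack = 9
  u ≥ 0: u = 0 (binding)
  v ≥ 0: v = 10
Binding constraints: C2, u ≥ 0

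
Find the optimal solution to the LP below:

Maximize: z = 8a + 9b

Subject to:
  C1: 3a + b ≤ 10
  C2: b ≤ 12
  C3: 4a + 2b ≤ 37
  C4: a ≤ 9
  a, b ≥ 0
a = 0, b = 10, z = 90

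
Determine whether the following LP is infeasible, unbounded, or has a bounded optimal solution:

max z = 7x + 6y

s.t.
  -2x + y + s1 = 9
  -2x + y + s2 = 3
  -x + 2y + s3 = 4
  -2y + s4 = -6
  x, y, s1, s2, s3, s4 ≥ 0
Feasible point: (2, 3) satisfies every constraint, so the LP is feasible.
Direction d = (1, 0): for each constraint row a, a·d ≤ 0 —
  (-2)(1) + (1)(0) = -2 ≤ 0
  (-2)(1) + (1)(0) = -2 ≤ 0
  (-1)(1) + (2)(0) = -1 ≤ 0
  (0)(1) + (-2)(0) = 0 ≤ 0
and d ≥ 0, so (2, 3) + t·d stays feasible for every t ≥ 0. Along this ray z = 7x + 6y changes by 7 per unit t, so z → +∞.

Unbounded: there is a feasible ray along which z → +∞.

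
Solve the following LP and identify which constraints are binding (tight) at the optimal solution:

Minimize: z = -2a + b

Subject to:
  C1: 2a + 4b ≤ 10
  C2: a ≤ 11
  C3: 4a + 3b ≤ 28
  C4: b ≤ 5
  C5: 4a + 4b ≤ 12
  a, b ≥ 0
Optimal: a = 3, b = 0
Slack at optimum:
  C1: slack = 4
  C2: slack = 8
  C3: slack = 16
  C4: slack = 5
  C5: slack = 0 (binding)
  a ≥ 0: a = 3
  b ≥ 0: b = 0 (binding)
Binding constraints: C5, b ≥ 0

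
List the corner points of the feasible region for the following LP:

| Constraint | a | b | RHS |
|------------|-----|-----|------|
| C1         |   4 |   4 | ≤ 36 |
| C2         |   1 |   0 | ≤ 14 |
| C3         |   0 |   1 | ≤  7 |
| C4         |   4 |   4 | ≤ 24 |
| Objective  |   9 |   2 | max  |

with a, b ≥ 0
Each vertex is the intersection of two constraint boundaries that also satisfies all remaining constraints:
  a = 0 and b = 0 → (0, 0)
  4a + 4b = 24 and b = 0 → (6, 0)
  4a + 4b = 24 and a = 0 → (0, 6)

Vertices: (0, 0), (6, 0), (0, 6)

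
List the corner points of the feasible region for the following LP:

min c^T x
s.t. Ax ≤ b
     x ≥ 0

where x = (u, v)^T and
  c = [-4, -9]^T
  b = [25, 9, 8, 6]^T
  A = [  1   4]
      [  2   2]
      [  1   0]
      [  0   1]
Each vertex is the intersection of two constraint boundaries that also satisfies all remaining constraints:
  u = 0 and v = 0 → (0, 0)
  2u + 2v = 9 and v = 0 → (4.5, 0)
  2u + 2v = 9 and u = 0 → (0, 4.5)

Vertices: (0, 0), (4.5, 0), (0, 4.5)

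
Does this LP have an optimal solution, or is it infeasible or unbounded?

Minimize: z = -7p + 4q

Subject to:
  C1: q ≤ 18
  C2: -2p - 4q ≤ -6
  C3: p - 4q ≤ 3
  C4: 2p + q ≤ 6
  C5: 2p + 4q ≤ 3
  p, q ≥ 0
C5 requires 2p + 4q ≤ 3, while C2 (-2p - 4q ≤ -6) is equivalent to 2p + 4q ≥ 6. Together they would need 6 ≤ 2p + 4q ≤ 3, which is impossible since 6 > 3. No point satisfies all constraints.

Infeasible — the constraint set is empty.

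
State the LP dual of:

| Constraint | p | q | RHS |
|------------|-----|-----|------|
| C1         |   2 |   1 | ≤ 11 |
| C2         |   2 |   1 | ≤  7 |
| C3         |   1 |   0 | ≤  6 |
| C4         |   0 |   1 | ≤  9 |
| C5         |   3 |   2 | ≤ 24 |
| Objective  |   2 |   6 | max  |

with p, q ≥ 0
Minimize: z = 11y1 + 7y2 + 6y3 + 9y4 + 24y5

Subject to:
  C1: -2y1 - 2y2 - y3 - 3y5 ≤ -2
  C2: -y1 - y2 - y4 - 2y5 ≤ -6
  y1, y2, y3, y4, y5 ≥ 0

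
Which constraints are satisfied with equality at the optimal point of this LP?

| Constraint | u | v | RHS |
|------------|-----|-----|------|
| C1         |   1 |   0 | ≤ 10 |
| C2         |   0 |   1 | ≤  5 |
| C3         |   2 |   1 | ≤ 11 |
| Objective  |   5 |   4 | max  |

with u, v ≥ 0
Optimal: u = 3, v = 5
Binding: C2, C3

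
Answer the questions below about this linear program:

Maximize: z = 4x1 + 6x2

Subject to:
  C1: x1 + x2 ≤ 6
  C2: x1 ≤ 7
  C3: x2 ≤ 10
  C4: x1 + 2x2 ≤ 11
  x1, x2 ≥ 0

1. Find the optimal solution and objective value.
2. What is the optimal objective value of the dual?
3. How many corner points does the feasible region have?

1. x1 = 1, x2 = 5, z = 34
2. 34 (by strong duality, equal to the primal optimum)
3. 4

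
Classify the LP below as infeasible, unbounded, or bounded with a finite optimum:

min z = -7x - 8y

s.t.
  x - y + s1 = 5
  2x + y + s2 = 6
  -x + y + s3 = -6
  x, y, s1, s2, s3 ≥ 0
The row x - y + s1 = 5 with s1 ≥ 0 requires x - y ≤ 5, while the row -x + y + s3 = -6 with s3 ≥ 0 is equivalent to x - y ≥ 6. Together they would need 6 ≤ x - y ≤ 5, which is impossible since 6 > 5. No point satisfies all constraints.

Infeasible: no point satisfies all constraints simultaneously.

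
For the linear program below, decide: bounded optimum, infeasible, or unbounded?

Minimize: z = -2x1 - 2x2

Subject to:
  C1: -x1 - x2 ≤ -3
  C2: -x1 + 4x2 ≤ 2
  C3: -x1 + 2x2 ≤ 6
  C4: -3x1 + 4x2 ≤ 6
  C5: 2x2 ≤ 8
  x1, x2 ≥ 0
Feasible point: (2, 1) satisfies every constraint, so the LP is feasible.
Direction d = (1, 0): for each constraint row a, a·d ≤ 0 —
  (-1)(1) + (-1)(0) = -1 ≤ 0
  (-1)(1) + (4)(0) = -1 ≤ 0
  (-1)(1) + (2)(0) = -1 ≤ 0
  (-3)(1) + (4)(0) = -3 ≤ 0
  (0)(1) + (2)(0) = 0 ≤ 0
and d ≥ 0, so (2, 1) + t·d stays feasible for every t ≥ 0. Along this ray z = -2x1 - 2x2 changes by -2 per unit t, so z → −∞.

Unbounded: there is a feasible ray along which z → −∞.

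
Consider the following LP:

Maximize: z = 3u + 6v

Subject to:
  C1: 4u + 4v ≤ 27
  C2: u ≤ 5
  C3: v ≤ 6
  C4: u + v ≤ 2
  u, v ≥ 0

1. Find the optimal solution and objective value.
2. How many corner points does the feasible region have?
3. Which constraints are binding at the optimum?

1. u = 0, v = 2, z = 12
2. 3
3. C4, u ≥ 0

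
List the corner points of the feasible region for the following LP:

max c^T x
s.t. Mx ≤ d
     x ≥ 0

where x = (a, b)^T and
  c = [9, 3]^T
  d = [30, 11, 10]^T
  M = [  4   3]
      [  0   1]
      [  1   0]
Each vertex is the intersection of two constraint boundaries that also satisfies all remaining constraints:
  a = 0 and b = 0 → (0, 0)
  4a + 3b = 30 and b = 0 → (7.5, 0)
  4a + 3b = 30 and a = 0 → (0, 10)

Vertices: (0, 0), (7.5, 0), (0, 10)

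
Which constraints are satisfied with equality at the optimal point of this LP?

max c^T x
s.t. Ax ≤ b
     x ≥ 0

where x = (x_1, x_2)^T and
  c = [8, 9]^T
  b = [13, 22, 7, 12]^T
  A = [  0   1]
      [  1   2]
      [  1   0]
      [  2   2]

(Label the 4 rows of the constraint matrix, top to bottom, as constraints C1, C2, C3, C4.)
Optimal: x_1 = 0, x_2 = 6
Binding: C4, x_1 ≥ 0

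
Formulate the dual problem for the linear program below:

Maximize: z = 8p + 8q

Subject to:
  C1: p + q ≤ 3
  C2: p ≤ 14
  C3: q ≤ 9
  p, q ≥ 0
Minimize: z = 3y1 + 14y2 + 9y3

Subject to:
  C1: -y1 - y2 ≤ -8
  C2: -y1 - y3 ≤ -8
  y1, y2, y3 ≥ 0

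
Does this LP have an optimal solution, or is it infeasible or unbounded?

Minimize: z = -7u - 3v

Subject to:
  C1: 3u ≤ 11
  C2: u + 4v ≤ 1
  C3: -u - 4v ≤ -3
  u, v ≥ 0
C2 requires u + 4v ≤ 1, while C3 (-u - 4v ≤ -3) is equivalent to u + 4v ≥ 3. Together they would need 3 ≤ u + 4v ≤ 1, which is impossible since 3 > 1. No point satisfies all constraints.

Infeasible — the constraint set is empty.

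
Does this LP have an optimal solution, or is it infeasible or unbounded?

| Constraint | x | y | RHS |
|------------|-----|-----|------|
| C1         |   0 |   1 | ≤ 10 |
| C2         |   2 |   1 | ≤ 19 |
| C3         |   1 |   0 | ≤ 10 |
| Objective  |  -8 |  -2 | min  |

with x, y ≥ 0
The point (9.5, 0) satisfies every constraint, so the LP is feasible; the constraints give x ≤ 10 and y ≤ 10, which with x, y ≥ 0 keep the feasible region inside a bounded box. A feasible, bounded LP attains a finite optimum at a vertex.

Evaluating z = -8x - 2y at each vertex:
  (0, 0): z = 0
  (9.5, 0): z = -76
  (4.5, 10): z = -56
  (0, 10): z = -20

Bounded optimum: z* = -76 at (9.5, 0).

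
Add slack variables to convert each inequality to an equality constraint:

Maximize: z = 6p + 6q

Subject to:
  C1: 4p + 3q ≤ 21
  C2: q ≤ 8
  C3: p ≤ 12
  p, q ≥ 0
max z = 6p + 6q

s.t.
  4p + 3q + s1 = 21
  q + s2 = 8
  p + s3 = 12
  p, q, s1, s2, s3 ≥ 0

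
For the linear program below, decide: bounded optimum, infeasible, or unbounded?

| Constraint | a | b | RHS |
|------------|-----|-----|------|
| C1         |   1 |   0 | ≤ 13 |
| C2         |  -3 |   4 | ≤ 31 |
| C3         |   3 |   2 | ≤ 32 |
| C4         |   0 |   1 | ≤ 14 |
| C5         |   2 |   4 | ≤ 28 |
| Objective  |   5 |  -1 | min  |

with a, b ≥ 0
The point (0, 7) satisfies every constraint, so the LP is feasible; the constraints give a ≤ 13 and b ≤ 14, which with a, b ≥ 0 keep the feasible region inside a bounded box. A feasible, bounded LP attains a finite optimum at a vertex.

The LP has an optimal solution: (0, 7) with z = -7.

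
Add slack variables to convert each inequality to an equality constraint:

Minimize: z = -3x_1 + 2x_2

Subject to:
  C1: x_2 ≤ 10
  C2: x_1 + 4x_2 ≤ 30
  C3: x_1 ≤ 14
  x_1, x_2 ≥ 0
min z = -3x_1 + 2x_2

s.t.
  x_2 + s1 = 10
  x_1 + 4x_2 + s2 = 30
  x_1 + s3 = 14
  x_1, x_2, s1, s2, s3 ≥ 0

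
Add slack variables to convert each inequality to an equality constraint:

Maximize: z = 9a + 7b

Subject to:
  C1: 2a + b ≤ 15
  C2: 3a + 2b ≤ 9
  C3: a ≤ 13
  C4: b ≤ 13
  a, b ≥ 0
max z = 9a + 7b

s.t.
  2a + b + s1 = 15
  3a + 2b + s2 = 9
  a + s3 = 13
  b + s4 = 13
  a, b, s1, s2, s3, s4 ≥ 0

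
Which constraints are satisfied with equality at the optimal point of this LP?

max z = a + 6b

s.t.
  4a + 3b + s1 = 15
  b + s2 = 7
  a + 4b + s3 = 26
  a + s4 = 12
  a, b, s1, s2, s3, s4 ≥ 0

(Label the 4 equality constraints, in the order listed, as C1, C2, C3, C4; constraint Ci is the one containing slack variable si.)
Optimal: a = 0, b = 5
Binding: C1, a ≥ 0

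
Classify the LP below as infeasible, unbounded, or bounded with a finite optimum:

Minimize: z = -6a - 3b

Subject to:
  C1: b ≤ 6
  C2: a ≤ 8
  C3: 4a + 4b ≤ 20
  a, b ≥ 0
The point (5, 0) satisfies every constraint, so the LP is feasible; the constraints give a ≤ 8 and b ≤ 6, which with a, b ≥ 0 keep the feasible region inside a bounded box. A feasible, bounded LP attains a finite optimum at a vertex.

Evaluating z = -6a - 3b at each vertex:
  (0, 0): z = 0
  (5, 0): z = -30
  (0, 5): z = -15

Bounded optimum: z* = -30 at (5, 0).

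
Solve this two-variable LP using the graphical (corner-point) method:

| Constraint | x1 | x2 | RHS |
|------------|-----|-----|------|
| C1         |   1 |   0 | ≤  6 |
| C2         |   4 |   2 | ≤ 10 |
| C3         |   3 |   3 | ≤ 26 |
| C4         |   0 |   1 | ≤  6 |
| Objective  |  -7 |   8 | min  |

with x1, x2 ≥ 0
x1 = 2.5, x2 = 0, z = -17.5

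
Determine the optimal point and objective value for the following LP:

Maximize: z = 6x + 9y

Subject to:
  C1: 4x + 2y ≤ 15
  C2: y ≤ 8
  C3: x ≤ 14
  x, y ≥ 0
x = 0, y = 7.5, z = 67.5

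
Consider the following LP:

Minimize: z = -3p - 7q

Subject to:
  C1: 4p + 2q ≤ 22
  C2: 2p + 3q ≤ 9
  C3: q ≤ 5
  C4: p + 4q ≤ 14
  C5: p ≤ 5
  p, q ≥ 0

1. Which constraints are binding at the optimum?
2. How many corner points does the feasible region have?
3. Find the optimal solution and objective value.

1. C2, p ≥ 0
2. 3
3. p = 0, q = 3, z = -21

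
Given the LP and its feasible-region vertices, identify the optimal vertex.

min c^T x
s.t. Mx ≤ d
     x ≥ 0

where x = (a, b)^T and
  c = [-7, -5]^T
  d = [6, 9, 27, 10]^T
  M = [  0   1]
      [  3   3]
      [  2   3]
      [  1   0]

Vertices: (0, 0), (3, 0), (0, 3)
(3, 0) with z = -21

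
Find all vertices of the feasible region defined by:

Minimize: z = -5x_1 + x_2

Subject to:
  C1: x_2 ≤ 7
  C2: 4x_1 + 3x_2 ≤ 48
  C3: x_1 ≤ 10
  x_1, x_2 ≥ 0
Each vertex is the intersection of two constraint boundaries that also satisfies all remaining constraints:
  x_1 = 0 and x_2 = 0 → (0, 0)
  x_1 = 10 and x_2 = 0 → (10, 0)
  4x_1 + 3x_2 = 48 and x_1 = 10 → (10, 2.667)
  x_2 = 7 and 4x_1 + 3x_2 = 48 → (6.75, 7)
  x_2 = 7 and x_1 = 0 → (0, 7)

Vertices: (0, 0), (10, 0), (10, 2.667), (6.75, 7), (0, 7)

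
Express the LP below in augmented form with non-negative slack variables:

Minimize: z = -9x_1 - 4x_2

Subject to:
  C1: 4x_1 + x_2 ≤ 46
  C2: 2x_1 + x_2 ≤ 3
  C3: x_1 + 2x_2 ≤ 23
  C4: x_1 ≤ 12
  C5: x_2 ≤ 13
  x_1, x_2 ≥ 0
min z = -9x_1 - 4x_2

s.t.
  4x_1 + x_2 + s1 = 46
  2x_1 + x_2 + s2 = 3
  x_1 + 2x_2 + s3 = 23
  x_1 + s4 = 12
  x_2 + s5 = 13
  x_1, x_2, s1, s2, s3, s4, s5 ≥ 0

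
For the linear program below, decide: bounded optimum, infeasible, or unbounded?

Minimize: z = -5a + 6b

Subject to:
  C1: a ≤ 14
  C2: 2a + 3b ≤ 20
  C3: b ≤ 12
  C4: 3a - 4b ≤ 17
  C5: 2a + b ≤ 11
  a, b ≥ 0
The point (5.5, 0) satisfies every constraint, so the LP is feasible; the constraints give a ≤ 14 and b ≤ 12, which with a, b ≥ 0 keep the feasible region inside a bounded box. A feasible, bounded LP attains a finite optimum at a vertex.

The LP has an optimal solution: (5.5, 0) with z = -27.5.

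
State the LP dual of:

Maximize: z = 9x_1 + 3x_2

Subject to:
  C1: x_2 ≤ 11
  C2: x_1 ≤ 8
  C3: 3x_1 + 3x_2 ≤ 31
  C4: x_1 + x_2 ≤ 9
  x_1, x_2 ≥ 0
Minimize: z = 11y1 + 8y2 + 31y3 + 9y4

Subject to:
  C1: -y2 - 3y3 - y4 ≤ -9
  C2: -y1 - 3y3 - y4 ≤ -3
  y1, y2, y3, y4 ≥ 0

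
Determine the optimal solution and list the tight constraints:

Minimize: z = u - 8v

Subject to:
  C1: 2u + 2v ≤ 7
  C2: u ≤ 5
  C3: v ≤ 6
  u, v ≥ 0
Optimal: u = 0, v = 3.5
Slack at optimum:
  C1: slack = 0 (binding)
  C2: slack = 5
  C3: slack = 2.5
  u ≥ 0: u = 0 (binding)
  v ≥ 0: v = 3.5
Binding constraints: C1, u ≥ 0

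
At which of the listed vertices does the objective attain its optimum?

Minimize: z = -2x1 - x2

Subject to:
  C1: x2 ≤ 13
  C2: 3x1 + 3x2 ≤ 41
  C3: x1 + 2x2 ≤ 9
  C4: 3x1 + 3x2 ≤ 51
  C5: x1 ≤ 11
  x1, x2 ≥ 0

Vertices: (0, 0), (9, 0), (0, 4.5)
(9, 0) with z = -18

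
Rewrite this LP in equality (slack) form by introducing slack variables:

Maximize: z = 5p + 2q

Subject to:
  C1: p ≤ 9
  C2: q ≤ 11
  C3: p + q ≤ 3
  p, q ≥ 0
max z = 5p + 2q

s.t.
  p + s1 = 9
  q + s2 = 11
  p + q + s3 = 3
  p, q, s1, s2, s3 ≥ 0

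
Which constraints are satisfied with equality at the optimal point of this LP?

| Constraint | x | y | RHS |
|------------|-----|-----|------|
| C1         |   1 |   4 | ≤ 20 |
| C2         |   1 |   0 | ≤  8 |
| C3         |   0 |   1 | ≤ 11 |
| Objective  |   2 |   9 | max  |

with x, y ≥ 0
Optimal: x = 0, y = 5
Slack at optimum:
  C1: slack = 0 (binding)
  C2: slack = 8
  C3: slack = 6
  x ≥ 0: x = 0 (binding)
  y ≥ 0: y = 5
Binding constraints: C1, x ≥ 0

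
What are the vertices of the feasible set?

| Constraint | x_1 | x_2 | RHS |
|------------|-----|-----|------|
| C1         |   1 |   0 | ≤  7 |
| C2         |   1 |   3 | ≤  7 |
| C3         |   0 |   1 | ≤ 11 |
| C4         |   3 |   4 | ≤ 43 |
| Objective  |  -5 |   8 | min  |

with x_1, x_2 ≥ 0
Each vertex is the intersection of two constraint boundaries that also satisfies all remaining constraints:
  x_1 = 0 and x_2 = 0 → (0, 0)
  x_1 = 7 and x_1 + 3x_2 = 7 → (7, 0)
  x_1 + 3x_2 = 7 and x_1 = 0 → (0, 2.333)

Vertices: (0, 0), (7, 0), (0, 2.333)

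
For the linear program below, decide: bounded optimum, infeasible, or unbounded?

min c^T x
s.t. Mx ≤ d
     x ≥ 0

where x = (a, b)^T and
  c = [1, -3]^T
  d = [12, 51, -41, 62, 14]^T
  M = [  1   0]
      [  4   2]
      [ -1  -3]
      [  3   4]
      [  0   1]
The point (0, 14) satisfies every constraint, so the LP is feasible; the constraints give a ≤ 12 and b ≤ 14, which with a, b ≥ 0 keep the feasible region inside a bounded box. A feasible, bounded LP attains a finite optimum at a vertex.

Evaluating z = a - 3b at each vertex:
  (4.4, 12.2): z = -32.2
  (2, 14): z = -40
  (0, 14): z = -42
  (0, 13.67): z = -41

Bounded optimum: z* = -42 at (0, 14).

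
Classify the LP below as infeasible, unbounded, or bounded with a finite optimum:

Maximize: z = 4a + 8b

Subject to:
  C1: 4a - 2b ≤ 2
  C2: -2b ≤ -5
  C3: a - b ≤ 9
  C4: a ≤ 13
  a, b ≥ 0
Feasible point: (0, 3) satisfies every constraint, so the LP is feasible.
Direction d = (0, 1): for each constraint row a, a·d ≤ 0 —
  (4)(0) + (-2)(1) = -2 ≤ 0
  (0)(0) + (-2)(1) = -2 ≤ 0
  (1)(0) + (-1)(1) = -1 ≤ 0
  (1)(0) + (0)(1) = 0 ≤ 0
and d ≥ 0, so (0, 3) + t·d stays feasible for every t ≥ 0. Along this ray z = 4a + 8b changes by 8 per unit t, so z → +∞.

Unbounded: there is a feasible ray along which z → +∞.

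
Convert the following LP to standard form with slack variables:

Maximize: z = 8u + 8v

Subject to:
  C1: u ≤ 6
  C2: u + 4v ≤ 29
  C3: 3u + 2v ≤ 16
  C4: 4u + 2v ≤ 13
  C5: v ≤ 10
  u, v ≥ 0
max z = 8u + 8v

s.t.
  u + s1 = 6
  u + 4v + s2 = 29
  3u + 2v + s3 = 16
  4u + 2v + s4 = 13
  v + s5 = 10
  u, v, s1, s2, s3, s4, s5 ≥ 0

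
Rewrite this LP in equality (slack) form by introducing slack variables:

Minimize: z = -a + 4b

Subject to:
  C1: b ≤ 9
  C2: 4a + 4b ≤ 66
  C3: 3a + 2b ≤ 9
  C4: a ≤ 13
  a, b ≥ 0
min z = -a + 4b

s.t.
  b + s1 = 9
  4a + 4b + s2 = 66
  3a + 2b + s3 = 9
  a + s4 = 13
  a, b, s1, s2, s3, s4 ≥ 0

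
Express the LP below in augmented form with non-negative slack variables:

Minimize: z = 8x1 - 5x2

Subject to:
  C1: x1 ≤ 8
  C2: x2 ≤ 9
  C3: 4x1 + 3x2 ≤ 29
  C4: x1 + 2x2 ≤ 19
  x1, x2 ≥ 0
min z = 8x1 - 5x2

s.t.
  x1 + s1 = 8
  x2 + s2 = 9
  4x1 + 3x2 + s3 = 29
  x1 + 2x2 + s4 = 19
  x1, x2, s1, s2, s3, s4 ≥ 0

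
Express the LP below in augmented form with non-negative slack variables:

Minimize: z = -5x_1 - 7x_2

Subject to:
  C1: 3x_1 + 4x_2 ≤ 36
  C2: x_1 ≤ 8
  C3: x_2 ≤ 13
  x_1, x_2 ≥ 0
min z = -5x_1 - 7x_2

s.t.
  3x_1 + 4x_2 + s1 = 36
  x_1 + s2 = 8
  x_2 + s3 = 13
  x_1, x_2, s1, s2, s3 ≥ 0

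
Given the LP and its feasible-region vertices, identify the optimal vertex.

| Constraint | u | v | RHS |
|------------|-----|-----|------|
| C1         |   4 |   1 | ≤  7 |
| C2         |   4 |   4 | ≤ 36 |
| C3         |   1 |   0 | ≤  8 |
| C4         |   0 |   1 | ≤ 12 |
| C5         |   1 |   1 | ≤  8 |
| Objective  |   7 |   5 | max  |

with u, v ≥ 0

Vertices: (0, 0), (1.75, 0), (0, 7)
Evaluating z = 7u + 5v at each vertex:
  (0, 0): z = 0
  (1.75, 0): z = 12.25
  (0, 7): z = 35

The largest value is z = 35, attained at (0, 7).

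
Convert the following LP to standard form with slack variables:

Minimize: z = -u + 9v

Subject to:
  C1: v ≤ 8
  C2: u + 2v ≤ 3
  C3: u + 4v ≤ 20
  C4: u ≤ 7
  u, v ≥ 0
min z = -u + 9v

s.t.
  v + s1 = 8
  u + 2v + s2 = 3
  u + 4v + s3 = 20
  u + s4 = 7
  u, v, s1, s2, s3, s4 ≥ 0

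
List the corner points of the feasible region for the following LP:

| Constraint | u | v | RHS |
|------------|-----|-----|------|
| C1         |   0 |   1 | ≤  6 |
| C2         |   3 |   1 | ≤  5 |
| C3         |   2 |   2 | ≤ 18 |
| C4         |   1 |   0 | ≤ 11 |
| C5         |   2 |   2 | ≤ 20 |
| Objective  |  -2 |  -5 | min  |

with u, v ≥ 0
Each vertex is the intersection of two constraint boundaries that also satisfies all remaining constraints:
  u = 0 and v = 0 → (0, 0)
  3u + v = 5 and v = 0 → (1.667, 0)
  3u + v = 5 and u = 0 → (0, 5)

Vertices: (0, 0), (1.667, 0), (0, 5)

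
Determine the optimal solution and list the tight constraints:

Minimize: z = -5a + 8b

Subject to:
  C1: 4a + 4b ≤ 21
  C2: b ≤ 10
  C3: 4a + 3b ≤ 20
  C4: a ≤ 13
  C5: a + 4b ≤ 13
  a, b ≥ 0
Optimal: a = 5, b = 0
Slack at optimum:
  C1: slack = 1
  C2: slack = 10
  C3: slack = 0 (binding)
  C4: slack = 8
  C5: slack = 8
  a ≥ 0: a = 5
  b ≥ 0: b = 0 (binding)
Binding constraints: C3, b ≥ 0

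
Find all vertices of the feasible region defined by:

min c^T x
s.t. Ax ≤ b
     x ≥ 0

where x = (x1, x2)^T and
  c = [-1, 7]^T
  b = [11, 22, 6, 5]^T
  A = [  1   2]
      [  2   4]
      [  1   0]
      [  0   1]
Each vertex is the intersection of two constraint boundaries that also satisfies all remaining constraints:
  x1 = 0 and x2 = 0 → (0, 0)
  x1 = 6 and x2 = 0 → (6, 0)
  x1 + 2x2 = 11 and x1 = 6 → (6, 2.5)
  x1 + 2x2 = 11 and x2 = 5 → (1, 5)
  x2 = 5 and x1 = 0 → (0, 5)

Vertices: (0, 0), (6, 0), (6, 2.5), (1, 5), (0, 5)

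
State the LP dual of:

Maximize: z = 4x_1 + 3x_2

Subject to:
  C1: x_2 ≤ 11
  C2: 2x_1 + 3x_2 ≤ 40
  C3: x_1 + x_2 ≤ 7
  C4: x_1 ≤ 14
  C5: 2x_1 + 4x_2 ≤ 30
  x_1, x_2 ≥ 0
Minimize: z = 11y1 + 40y2 + 7y3 + 14y4 + 30y5

Subject to:
  C1: -2y2 - y3 - y4 - 2y5 ≤ -4
  C2: -y1 - 3y2 - y3 - 4y5 ≤ -3
  y1, y2, y3, y4, y5 ≥ 0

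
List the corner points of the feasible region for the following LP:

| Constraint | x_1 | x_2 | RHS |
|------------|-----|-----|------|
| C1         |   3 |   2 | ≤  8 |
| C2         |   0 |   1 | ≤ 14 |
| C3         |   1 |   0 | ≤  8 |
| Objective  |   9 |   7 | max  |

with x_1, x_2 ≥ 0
Each vertex is the intersection of two constraint boundaries that also satisfies all remaining constraints:
  x_1 = 0 and x_2 = 0 → (0, 0)
  3x_1 + 2x_2 = 8 and x_2 = 0 → (2.667, 0)
  3x_1 + 2x_2 = 8 and x_1 = 0 → (0, 4)

Vertices: (0, 0), (2.667, 0), (0, 4)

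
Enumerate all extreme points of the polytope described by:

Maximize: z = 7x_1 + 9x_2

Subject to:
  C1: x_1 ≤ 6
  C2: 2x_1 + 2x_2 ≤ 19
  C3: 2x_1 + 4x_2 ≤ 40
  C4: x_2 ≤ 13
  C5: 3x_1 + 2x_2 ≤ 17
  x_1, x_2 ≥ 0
Each vertex is the intersection of two constraint boundaries that also satisfies all remaining constraints:
  x_1 = 0 and x_2 = 0 → (0, 0)
  3x_1 + 2x_2 = 17 and x_2 = 0 → (5.667, 0)
  3x_1 + 2x_2 = 17 and x_1 = 0 → (0, 8.5)

Vertices: (0, 0), (5.667, 0), (0, 8.5)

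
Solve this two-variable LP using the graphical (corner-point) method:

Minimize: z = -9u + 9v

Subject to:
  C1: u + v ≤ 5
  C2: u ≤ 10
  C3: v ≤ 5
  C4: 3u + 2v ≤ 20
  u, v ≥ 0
Each vertex is the intersection of two constraint boundaries that also satisfies all remaining constraints:
  u = 0 and v = 0 → (0, 0)
  u + v = 5 and v = 0 → (5, 0)
  u + v = 5 and v = 5 → (0, 5)

Evaluating z = -9u + 9v at each vertex:
  (0, 0): z = 0
  (5, 0): z = -45
  (0, 5): z = 45

The minimum is at (5, 0) with z = -45.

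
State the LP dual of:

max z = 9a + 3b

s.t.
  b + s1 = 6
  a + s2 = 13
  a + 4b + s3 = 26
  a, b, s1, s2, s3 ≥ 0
Minimize: z = 6y1 + 13y2 + 26y3

Subject to:
  C1: -y2 - y3 ≤ -9
  C2: -y1 - 4y3 ≤ -3
  y1, y2, y3 ≥ 0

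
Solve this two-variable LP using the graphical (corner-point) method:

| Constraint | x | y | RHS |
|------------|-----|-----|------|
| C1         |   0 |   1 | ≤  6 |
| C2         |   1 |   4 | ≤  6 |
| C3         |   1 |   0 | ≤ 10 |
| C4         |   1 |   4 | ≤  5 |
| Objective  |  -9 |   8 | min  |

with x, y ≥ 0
Each vertex is the intersection of two constraint boundaries that also satisfies all remaining constraints:
  x = 0 and y = 0 → (0, 0)
  x + 4y = 5 and y = 0 → (5, 0)
  x + 4y = 5 and x = 0 → (0, 1.25)

Evaluating z = -9x + 8y at each vertex:
  (0, 0): z = 0
  (5, 0): z = -45
  (0, 1.25): z = 10

The minimum is at (5, 0) with z = -45.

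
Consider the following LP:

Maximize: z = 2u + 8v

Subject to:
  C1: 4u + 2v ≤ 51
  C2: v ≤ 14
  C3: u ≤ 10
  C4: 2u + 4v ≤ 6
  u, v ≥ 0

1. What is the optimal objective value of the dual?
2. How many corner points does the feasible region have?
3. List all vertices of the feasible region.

1. 12 (by strong duality, equal to the primal optimum)
2. 3
3. (0, 0), (3, 0), (0, 1.5)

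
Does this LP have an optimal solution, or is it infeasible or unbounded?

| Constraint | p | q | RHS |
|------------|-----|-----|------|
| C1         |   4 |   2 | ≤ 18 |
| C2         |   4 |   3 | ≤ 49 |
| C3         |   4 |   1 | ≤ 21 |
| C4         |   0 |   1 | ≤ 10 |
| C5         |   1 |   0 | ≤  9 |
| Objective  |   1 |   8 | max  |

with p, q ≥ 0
The point (0, 9) satisfies every constraint, so the LP is feasible; the constraints give p ≤ 9 and q ≤ 10, which with p, q ≥ 0 keep the feasible region inside a bounded box. A feasible, bounded LP attains a finite optimum at a vertex.

The LP has an optimal solution: (0, 9) with z = 72.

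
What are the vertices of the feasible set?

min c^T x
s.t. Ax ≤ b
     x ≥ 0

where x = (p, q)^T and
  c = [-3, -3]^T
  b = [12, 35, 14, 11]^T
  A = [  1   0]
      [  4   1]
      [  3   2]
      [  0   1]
Each vertex is the intersection of two constraint boundaries that also satisfies all remaining constraints:
  p = 0 and q = 0 → (0, 0)
  3p + 2q = 14 and q = 0 → (4.667, 0)
  3p + 2q = 14 and p = 0 → (0, 7)

Vertices: (0, 0), (4.667, 0), (0, 7)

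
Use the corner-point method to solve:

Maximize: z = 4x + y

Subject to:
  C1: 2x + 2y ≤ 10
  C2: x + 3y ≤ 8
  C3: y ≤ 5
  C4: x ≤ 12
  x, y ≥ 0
x = 5, y = 0, z = 20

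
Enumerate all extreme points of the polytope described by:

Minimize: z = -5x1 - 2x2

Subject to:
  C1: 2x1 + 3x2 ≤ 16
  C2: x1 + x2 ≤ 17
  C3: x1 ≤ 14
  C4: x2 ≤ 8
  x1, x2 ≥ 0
Each vertex is the intersection of two constraint boundaries that also satisfies all remaining constraints:
  x1 = 0 and x2 = 0 → (0, 0)
  2x1 + 3x2 = 16 and x2 = 0 → (8, 0)
  2x1 + 3x2 = 16 and x1 = 0 → (0, 5.333)

Vertices: (0, 0), (8, 0), (0, 5.333)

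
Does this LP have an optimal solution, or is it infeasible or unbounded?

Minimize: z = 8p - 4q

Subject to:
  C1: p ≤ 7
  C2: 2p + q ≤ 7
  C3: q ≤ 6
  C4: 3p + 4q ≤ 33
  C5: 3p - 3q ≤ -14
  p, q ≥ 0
The point (0, 6) satisfies every constraint, so the LP is feasible; the constraints give p ≤ 7 and q ≤ 6, which with p, q ≥ 0 keep the feasible region inside a bounded box. A feasible, bounded LP attains a finite optimum at a vertex.

Evaluating z = 8p - 4q at each vertex:
  (0, 4.667): z = -18.67
  (0.7778, 5.444): z = -15.56
  (0.5, 6): z = -20
  (0, 6): z = -24

Bounded optimum: z* = -24 at (0, 6).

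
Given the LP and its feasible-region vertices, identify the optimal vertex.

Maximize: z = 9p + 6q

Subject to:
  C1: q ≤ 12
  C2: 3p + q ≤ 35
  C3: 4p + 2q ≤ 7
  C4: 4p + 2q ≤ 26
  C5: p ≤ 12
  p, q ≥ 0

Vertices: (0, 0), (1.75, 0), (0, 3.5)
Evaluating z = 9p + 6q at each vertex:
  (0, 0): z = 0
  (1.75, 0): z = 15.75
  (0, 3.5): z = 21

The largest value is z = 21, attained at (0, 3.5).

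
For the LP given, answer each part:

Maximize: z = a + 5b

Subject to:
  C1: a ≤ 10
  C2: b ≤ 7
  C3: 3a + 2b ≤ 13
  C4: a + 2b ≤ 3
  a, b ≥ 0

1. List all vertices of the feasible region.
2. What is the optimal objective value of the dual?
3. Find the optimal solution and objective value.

1. (0, 0), (3, 0), (0, 1.5)
2. 7.5 (by strong duality, equal to the primal optimum)
3. a = 0, b = 1.5, z = 7.5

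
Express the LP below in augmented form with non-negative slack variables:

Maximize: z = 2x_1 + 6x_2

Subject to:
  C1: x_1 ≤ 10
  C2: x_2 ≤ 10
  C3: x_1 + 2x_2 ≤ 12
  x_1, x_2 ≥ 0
max z = 2x_1 + 6x_2

s.t.
  x_1 + s1 = 10
  x_2 + s2 = 10
  x_1 + 2x_2 + s3 = 12
  x_1, x_2, s1, s2, s3 ≥ 0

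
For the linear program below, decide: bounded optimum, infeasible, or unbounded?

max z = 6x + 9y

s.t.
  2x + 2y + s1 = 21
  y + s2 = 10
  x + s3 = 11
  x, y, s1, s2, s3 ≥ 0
The point (0.5, 10) satisfies every constraint, so the LP is feasible; the constraints give x ≤ 11 and y ≤ 10, which with x, y ≥ 0 keep the feasible region inside a bounded box. A feasible, bounded LP attains a finite optimum at a vertex.

Feasible with finite optimum z* = 93 at (0.5, 10).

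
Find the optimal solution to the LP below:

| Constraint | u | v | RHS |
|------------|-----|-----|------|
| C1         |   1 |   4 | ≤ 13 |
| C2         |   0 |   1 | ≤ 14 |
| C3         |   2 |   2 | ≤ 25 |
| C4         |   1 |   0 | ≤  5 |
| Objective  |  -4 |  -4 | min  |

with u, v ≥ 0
u = 5, v = 2, z = -28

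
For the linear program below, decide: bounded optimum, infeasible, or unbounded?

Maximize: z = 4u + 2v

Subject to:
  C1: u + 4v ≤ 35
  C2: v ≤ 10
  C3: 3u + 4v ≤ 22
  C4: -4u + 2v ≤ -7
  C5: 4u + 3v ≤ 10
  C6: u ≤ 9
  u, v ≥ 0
The point (2.5, 0) satisfies every constraint, so the LP is feasible; the constraints give u ≤ 9 and v ≤ 10, which with u, v ≥ 0 keep the feasible region inside a bounded box. A feasible, bounded LP attains a finite optimum at a vertex.

Feasible with finite optimum z* = 10 at (2.5, 0).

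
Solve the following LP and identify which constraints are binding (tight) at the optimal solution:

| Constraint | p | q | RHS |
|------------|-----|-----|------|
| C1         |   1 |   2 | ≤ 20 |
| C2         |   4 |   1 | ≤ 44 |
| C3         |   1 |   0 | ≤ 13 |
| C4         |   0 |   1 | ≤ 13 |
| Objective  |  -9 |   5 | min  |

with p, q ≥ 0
Optimal: p = 11, q = 0
Binding: C2, q ≥ 0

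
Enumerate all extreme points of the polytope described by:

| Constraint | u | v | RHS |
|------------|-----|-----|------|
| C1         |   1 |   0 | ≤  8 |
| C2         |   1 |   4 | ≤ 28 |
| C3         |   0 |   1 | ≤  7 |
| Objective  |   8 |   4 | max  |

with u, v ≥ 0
Each vertex is the intersection of two constraint boundaries that also satisfies all remaining constraints:
  u = 0 and v = 0 → (0, 0)
  u = 8 and v = 0 → (8, 0)
  u = 8 and u + 4v = 28 → (8, 5)
  u + 4v = 28 and v = 7 → (0, 7)

Vertices: (0, 0), (8, 0), (8, 5), (0, 7)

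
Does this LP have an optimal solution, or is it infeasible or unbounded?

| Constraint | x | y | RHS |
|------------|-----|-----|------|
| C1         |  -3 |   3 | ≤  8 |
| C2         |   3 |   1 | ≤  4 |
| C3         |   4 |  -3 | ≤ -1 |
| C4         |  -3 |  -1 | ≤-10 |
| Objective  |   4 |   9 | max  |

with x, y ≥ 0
C2 requires 3x + y ≤ 4, while C4 (-3x - y ≤ -10) is equivalent to 3x + y ≥ 10. Together they would need 10 ≤ 3x + y ≤ 4, which is impossible since 10 > 4. No point satisfies all constraints.

Infeasible: no point satisfies all constraints simultaneously.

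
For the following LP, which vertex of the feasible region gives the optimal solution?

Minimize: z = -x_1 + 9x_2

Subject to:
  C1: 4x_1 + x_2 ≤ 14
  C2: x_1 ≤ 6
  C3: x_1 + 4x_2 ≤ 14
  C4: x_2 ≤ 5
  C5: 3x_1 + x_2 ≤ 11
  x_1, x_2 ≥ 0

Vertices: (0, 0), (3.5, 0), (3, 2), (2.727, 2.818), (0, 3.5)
(3.5, 0) with z = -3.5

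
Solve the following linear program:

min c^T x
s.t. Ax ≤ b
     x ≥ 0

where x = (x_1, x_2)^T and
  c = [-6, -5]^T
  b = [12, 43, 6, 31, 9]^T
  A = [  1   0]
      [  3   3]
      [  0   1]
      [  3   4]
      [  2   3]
Each vertex is the intersection of two constraint boundaries that also satisfies all remaining constraints:
  x_1 = 0 and x_2 = 0 → (0, 0)
  2x_1 + 3x_2 = 9 and x_2 = 0 → (4.5, 0)
  2x_1 + 3x_2 = 9 and x_1 = 0 → (0, 3)

Evaluating z = -6x_1 - 5x_2 at each vertex:
  (0, 0): z = 0
  (4.5, 0): z = -27
  (0, 3): z = -15

The minimum is at (4.5, 0) with z = -27.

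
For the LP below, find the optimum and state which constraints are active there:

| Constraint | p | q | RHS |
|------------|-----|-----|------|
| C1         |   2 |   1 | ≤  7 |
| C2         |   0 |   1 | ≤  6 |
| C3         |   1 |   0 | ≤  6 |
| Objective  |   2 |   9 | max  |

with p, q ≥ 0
Optimal: p = 0.5, q = 6
Slack at optimum:
  C1: slack = 0 (binding)
  C2: slack = 0 (binding)
  C3: slack = 5.5
  p ≥ 0: p = 0.5
  q ≥ 0: q = 6
Binding constraints: C1, C2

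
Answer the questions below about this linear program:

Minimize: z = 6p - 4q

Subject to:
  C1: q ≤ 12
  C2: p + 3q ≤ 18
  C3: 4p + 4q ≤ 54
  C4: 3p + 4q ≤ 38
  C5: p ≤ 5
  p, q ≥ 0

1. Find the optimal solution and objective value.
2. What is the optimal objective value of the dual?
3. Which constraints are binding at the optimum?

1. p = 0, q = 6, z = -24
2. -24 (by strong duality, equal to the primal optimum)
3. C2, p ≥ 0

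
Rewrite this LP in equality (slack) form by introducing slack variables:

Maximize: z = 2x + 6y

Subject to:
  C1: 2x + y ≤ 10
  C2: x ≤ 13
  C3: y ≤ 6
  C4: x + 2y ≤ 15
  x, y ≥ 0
max z = 2x + 6y

s.t.
  2x + y + s1 = 10
  x + s2 = 13
  y + s3 = 6
  x + 2y + s4 = 15
  x, y, s1, s2, s3, s4 ≥ 0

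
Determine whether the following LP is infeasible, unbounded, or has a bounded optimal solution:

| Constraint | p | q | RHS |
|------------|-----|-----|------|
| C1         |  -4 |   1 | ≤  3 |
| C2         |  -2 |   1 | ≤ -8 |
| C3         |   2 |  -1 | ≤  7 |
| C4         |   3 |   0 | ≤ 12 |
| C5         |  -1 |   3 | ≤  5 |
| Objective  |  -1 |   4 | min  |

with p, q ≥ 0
C3 requires 2p - q ≤ 7, while C2 (-2p + q ≤ -8) is equivalent to 2p - q ≥ 8. Together they would need 8 ≤ 2p - q ≤ 7, which is impossible since 8 > 7. No point satisfies all constraints.

Infeasible: no point satisfies all constraints simultaneously.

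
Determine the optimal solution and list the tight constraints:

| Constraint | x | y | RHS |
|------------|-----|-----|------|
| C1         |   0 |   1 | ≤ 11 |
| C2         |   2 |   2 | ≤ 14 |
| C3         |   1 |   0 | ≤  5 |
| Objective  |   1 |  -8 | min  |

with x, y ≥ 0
Optimal: x = 0, y = 7
Slack at optimum:
  C1: slack = 4
  C2: slack = 0 (binding)
  C3: slack = 5
  x ≥ 0: x = 0 (binding)
  y ≥ 0: y = 7
Binding constraints: C2, x ≥ 0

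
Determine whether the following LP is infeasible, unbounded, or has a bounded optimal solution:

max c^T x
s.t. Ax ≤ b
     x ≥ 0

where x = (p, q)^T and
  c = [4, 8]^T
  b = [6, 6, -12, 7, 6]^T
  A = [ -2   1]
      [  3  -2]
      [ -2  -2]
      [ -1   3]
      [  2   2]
One constraint requires 2p + 2q ≤ 6, while the constraint -2p - 2q ≤ -12 is equivalent to 2p + 2q ≥ 12. Together they would need 12 ≤ 2p + 2q ≤ 6, which is impossible since 12 > 6. No point satisfies all constraints.

Infeasible — the constraint set is empty.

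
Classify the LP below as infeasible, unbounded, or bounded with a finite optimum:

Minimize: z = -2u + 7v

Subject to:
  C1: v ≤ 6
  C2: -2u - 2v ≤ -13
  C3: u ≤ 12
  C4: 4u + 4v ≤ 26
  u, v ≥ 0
The point (6.5, 0) satisfies every constraint, so the LP is feasible; the constraints give u ≤ 12 and v ≤ 6, which with u, v ≥ 0 keep the feasible region inside a bounded box. A feasible, bounded LP attains a finite optimum at a vertex.

The LP has an optimal solution: (6.5, 0) with z = -13.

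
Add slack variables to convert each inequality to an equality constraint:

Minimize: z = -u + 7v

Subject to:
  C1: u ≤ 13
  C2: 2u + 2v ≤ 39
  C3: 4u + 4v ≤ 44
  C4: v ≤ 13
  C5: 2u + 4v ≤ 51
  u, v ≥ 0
min z = -u + 7v

s.t.
  u + s1 = 13
  2u + 2v + s2 = 39
  4u + 4v + s3 = 44
  v + s4 = 13
  2u + 4v + s5 = 51
  u, v, s1, s2, s3, s4, s5 ≥ 0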